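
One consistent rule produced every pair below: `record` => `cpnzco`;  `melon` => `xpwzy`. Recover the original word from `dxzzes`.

Compare letters: r→c is +11, e→p is +11, c→n is +11 — a constant shift. This is a Caesar cipher with shift 11.
Reversing it on dxzzes: d−11=s, x−11=m, z−11=o, z−11=o, e−11=t, s−11=h.

smooth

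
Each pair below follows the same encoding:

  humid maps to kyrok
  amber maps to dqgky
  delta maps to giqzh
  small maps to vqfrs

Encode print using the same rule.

In humid: h→k is +3, u→y is +4, m→r is +5, i→o is +6 — the shift increases by 1 each position. Letter i (0-indexed) is shifted by i+3, so successive shifts are 3, 4, 5, ….
For print: p+3=s, r+4=v, i+5=n, n+6=t, t+7=a.

svnta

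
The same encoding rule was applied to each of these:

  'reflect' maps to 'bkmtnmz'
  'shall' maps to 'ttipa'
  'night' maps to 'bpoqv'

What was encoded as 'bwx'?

The output letters match the input read backwards, each shifted +8: reflect reversed is tcelfer. Read the word backwards and shift each letter +8.
Undoing it on bwx: shift back: b−8=t, w−8=o, x−8=p → top; then reverse → pot.

pot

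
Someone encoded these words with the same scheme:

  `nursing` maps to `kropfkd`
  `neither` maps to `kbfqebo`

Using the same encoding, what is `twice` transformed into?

qtfzb

Compare letters: n→k is +23, u→r is +23, r→o is +23 — a constant shift. Every letter moves 23 places later in the alphabet, wrapping around z→a.
For twice: t+23=q, w+23=t, i+23=f, c+23=z, e+23=b.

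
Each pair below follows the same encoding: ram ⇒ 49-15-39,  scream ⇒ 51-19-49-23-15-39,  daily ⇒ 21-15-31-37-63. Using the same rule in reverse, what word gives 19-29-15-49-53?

r(#18)→49 and a(#1)→15: differences scale by 2, so n = 2·pos + 13. Each letter becomes 2×(its alphabet position, a=1..z=26) + 13.
Reversing it on 19-29-15-49-53: 19→(19−13)÷2=3=c, 29→(29−13)÷2=8=h, 15→(15−13)÷2=1=a, 49→(49−13)÷2=18=r, 53→(53−13)÷2=20=t.

chart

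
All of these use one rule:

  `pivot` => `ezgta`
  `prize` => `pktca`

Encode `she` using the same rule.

psd

The output letters match the input read backwards, each shifted +11: pivot reversed is tovip. Two steps: reverse the string, then apply a Caesar shift of +11.
On she: reverse → ehs; then shift: e+11=p, h+11=s, s+11=d.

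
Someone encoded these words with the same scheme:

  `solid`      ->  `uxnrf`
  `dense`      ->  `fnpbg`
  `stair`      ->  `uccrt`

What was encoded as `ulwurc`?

Shifts by position in solid: pos 0: s→u (+2), pos 1: o→x (+9), pos 2: l→n (+2), pos 3: i→r (+9) — repeating every 2. The shifts repeat in a cycle of length 2: positions 0,1,… shift by +2, +9, then the pattern repeats.
Reversing it on ulwurc: u−2=s, l−9=c, w−2=u, u−9=l, r−2=p, c−9=t.

sculpt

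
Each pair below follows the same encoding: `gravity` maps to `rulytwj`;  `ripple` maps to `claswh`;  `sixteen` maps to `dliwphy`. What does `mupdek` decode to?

Shifts by position in gravity: pos 0: g→r (+11), pos 1: r→u (+3), pos 2: a→l (+11), pos 3: v→y (+3) — repeating every 2. A repeating key of period 2 is used — shifts +11, +3 over and over.
Reversing it on mupdek: m−11=b, u−3=r, p−11=e, d−3=a, e−11=t, k−3=h.

breath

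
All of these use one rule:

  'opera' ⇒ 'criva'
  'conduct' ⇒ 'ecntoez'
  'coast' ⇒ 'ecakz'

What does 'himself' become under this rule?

Treating letters as 0–25, the rule is x ↦ 15x + 0 (mod 26).
Applying it to himself: h(7)→15·7+0≡1=b; i(8)→15·8+0≡16=q; m(12)→15·12+0≡24=y; s(18)→15·18+0≡10=k; e(4)→15·4+0≡8=i; l(11)→15·11+0≡9=j; f(5)→15·5+0≡23=x (all mod 26).

bqykijx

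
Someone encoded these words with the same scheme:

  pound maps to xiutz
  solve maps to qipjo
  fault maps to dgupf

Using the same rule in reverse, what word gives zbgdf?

p(15)→x(23) and o(14)→i(8) fit y≡15x+6 (mod 26); the inverse of 15 mod 26 is 7. This is an affine cipher: with a=0,…,z=25, each position x becomes (15x+6) mod 26.
Decoding zbgdf: z(25)→7·(25−6)≡3=d; b(1)→7·(1−6)≡17=r; g(6)→7·(6−6)≡0=a; d(3)→7·(3−6)≡5=f; f(5)→7·(5−6)≡19=t (all mod 26).

draft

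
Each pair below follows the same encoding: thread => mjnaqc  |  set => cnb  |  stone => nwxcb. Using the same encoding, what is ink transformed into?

twr

The output letters match the input read backwards, each shifted +9: thread reversed is daerht. Read the word backwards and shift each letter +9.
On ink: reverse → kni; then shift: k+9=t, n+9=w, i+9=r.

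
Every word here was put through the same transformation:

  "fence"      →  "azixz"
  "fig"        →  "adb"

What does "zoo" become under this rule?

ujj

Compare letters: f→a is +21, e→z is +21, n→i is +21 — a constant shift. This is a Caesar cipher with shift 21.
On zoo: z+21=u, o+21=j, o+21=j.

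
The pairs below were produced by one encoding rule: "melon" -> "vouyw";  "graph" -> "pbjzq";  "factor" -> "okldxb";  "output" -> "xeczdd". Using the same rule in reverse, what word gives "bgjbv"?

swarm

It's a Vigenère-style cipher with numeric key [9,10]: position i shifts by key[i mod 2].
Decoding bgjbv: b−9=s, g−10=w, j−9=a, b−10=r, v−9=m.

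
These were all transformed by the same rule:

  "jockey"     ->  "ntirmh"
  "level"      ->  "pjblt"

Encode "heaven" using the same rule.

In jockey: j→n is +4, o→t is +5, c→i is +6, k→r is +7 — the shift increases by 1 each position. Each letter shifts forward by (position + 4), i.e. 4, 5, 6, … — the shift grows by one for each successive letter.
Applying it to heaven: h+4=l, e+5=j, a+6=g, v+7=c, e+8=m, n+9=w.

ljgcmw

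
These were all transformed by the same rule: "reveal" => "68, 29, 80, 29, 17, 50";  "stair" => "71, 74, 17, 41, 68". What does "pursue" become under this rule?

r(#18)→68 and e(#5)→29: differences scale by 3, so n = 3·pos + 14. With a=1..z=26, the number is 3·pos + 14.
Applying it to pursue: p=16→62, u=21→77, r=18→68, s=19→71, u=21→77, e=5→29.

62, 77, 68, 71, 77, 29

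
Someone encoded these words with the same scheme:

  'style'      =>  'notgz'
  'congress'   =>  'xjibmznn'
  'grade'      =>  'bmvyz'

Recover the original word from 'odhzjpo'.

timeout

Compare letters: s→n is +21, t→o is +21, y→t is +21 — a constant shift. It's a constant shift of +21 (ROT21).
Reversing it on odhzjpo: o−21=t, d−21=i, h−21=m, z−21=e, j−21=o, p−21=u, o−21=t.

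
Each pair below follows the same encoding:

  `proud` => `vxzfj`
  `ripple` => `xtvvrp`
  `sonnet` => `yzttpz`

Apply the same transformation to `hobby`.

Two shifts are in play — +11 for a/e/i/o/u, +6 for every other letter.
On hobby: h(cons)+6=n, o(vowel)+11=z, b(cons)+6=h, b(cons)+6=h, y(cons)+6=e.

nzhhe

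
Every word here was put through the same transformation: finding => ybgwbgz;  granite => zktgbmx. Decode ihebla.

polish

Compare letters: f→y is +19, i→b is +19, n→g is +19 — a constant shift. This is a Caesar cipher with shift 19.
Undoing it on ihebla: i−19=p, h−19=o, e−19=l, b−19=i, l−19=s, a−19=h.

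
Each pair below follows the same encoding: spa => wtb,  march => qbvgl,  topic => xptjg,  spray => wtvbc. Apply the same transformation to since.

wjrgf

The shift depends on letter class: consonant s→w is +4, but vowel a→b is +1. Vowels shift forward by 1 and consonants shift forward by 4.
On since: s(cons)+4=w, i(vowel)+1=j, n(cons)+4=r, c(cons)+4=g, e(vowel)+1=f.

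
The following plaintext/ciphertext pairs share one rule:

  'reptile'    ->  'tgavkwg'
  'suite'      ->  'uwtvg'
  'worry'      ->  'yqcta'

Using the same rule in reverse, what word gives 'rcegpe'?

patent

Shifts by position in reptile: pos 0: r→t (+2), pos 1: e→g (+2), pos 2: p→a (+11), pos 3: t→v (+2), pos 4: i→k (+2), pos 5: l→w (+11) — repeating every 3. A repeating key of period 3 is used — shifts +2, +2, +11 over and over.
Reversing it on rcegpe: r−2=p, c−2=a, e−11=t, g−2=e, p−2=n, e−11=t.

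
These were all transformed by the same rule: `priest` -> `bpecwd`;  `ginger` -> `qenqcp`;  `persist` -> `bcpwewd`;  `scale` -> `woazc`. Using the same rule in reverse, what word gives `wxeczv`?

shield

Treating letters as 0–25, the rule is x ↦ 7x + 0 (mod 26).
Reversing it on wxeczv: w(22)→15·(22−0)≡18=s; x(23)→15·(23−0)≡7=h; e(4)→15·(4−0)≡8=i; c(2)→15·(2−0)≡4=e; z(25)→15·(25−0)≡11=l; v(21)→15·(21−0)≡3=d (all mod 26).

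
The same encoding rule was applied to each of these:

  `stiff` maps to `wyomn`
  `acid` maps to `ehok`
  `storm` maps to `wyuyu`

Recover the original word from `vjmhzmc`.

In stiff: s→w is +4, t→y is +5, i→o is +6, f→m is +7 — the shift increases by 1 each position. Each letter shifts forward by (position + 4), i.e. 4, 5, 6, … — the shift grows by one for each successive letter.
Reversing it on vjmhzmc: v−4=r, j−5=e, m−6=g, h−7=a, z−8=r, m−9=d, c−10=s.

regards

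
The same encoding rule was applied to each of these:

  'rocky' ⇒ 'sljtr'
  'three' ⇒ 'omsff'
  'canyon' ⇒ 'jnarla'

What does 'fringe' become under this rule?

Treating letters as 0–25, the rule is x ↦ 11x + 13 (mod 26).
On fringe: f(5)→11·5+13≡16=q; r(17)→11·17+13≡18=s; i(8)→11·8+13≡23=x; n(13)→11·13+13≡0=a; g(6)→11·6+13≡1=b; e(4)→11·4+13≡5=f (all mod 26).

qsxabf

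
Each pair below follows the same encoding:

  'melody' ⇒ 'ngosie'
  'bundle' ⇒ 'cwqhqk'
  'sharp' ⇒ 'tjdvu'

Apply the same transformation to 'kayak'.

lcbep

The shift increases by 1 at each position, starting from +1: 1, 2, 3, ….
Applying it to kayak: k+1=l, a+2=c, y+3=b, a+4=e, k+5=p.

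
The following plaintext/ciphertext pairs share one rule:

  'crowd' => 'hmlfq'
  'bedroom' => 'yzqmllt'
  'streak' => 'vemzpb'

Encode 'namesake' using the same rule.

Each letter's alphabet position (a=0..z=25) is mapped through 9·x+15 mod 26 — an affine cipher.
Applying it to namesake: n(13)→9·13+15≡2=c; a(0)→9·0+15≡15=p; m(12)→9·12+15≡19=t; e(4)→9·4+15≡25=z; s(18)→9·18+15≡21=v; a(0)→9·0+15≡15=p; k(10)→9·10+15≡1=b; e(4)→9·4+15≡25=z (all mod 26).

cptzvpbz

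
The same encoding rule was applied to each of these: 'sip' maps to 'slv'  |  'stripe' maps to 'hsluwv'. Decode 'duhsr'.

opera

Two steps: reverse the string, then apply a Caesar shift of +3.
Decoding duhsr: shift back: d−3=a, u−3=r, h−3=e, s−3=p, r−3=o → arepo; then reverse → opera.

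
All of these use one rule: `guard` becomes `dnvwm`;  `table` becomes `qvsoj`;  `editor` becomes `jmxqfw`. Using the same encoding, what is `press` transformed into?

cwjtt

g(6)→d(3) and u(20)→n(13) fit y≡23x+21 (mod 26); the inverse of 23 mod 26 is 17. Treating letters as 0–25, the rule is x ↦ 23x + 21 (mod 26).
On press: p(15)→23·15+21≡2=c; r(17)→23·17+21≡22=w; e(4)→23·4+21≡9=j; s(18)→23·18+21≡19=t; s(18)→23·18+21≡19=t (all mod 26).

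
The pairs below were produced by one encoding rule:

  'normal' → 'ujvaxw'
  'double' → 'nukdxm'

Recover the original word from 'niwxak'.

bronze

The output letters match the input read backwards, each shifted +9: normal reversed is lamron. The word is reversed, then every letter is shifted forward by 9.
Undoing it on niwxak: shift back: n−9=e, i−9=z, w−9=n, x−9=o, a−9=r, k−9=b → eznorb; then reverse → bronze.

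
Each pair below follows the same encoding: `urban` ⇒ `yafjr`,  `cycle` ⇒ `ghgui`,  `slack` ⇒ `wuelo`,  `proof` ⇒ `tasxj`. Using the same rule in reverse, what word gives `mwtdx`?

input

Shifts by position in urban: pos 0: u→y (+4), pos 1: r→a (+9), pos 2: b→f (+4), pos 3: a→j (+9) — repeating every 2. It's a Vigenère-style cipher with numeric key [4,9]: position i shifts by key[i mod 2].
Undoing it on mwtdx: m−4=i, w−9=n, t−4=p, d−9=u, x−4=t.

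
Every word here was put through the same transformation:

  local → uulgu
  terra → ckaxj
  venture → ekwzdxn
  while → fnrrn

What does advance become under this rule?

jjegwin

Shifts by position in local: pos 0: l→u (+9), pos 1: o→u (+6), pos 2: c→l (+9), pos 3: a→g (+6) — repeating every 2. A repeating key of period 2 is used — shifts +9, +6 over and over.
Applying it to advance: a+9=j, d+6=j, v+9=e, a+6=g, n+9=w, c+6=i, e+9=n.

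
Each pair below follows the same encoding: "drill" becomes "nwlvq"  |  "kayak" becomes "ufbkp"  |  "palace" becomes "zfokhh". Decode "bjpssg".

remind

Shifts by position in drill: pos 0: d→n (+10), pos 1: r→w (+5), pos 2: i→l (+3), pos 3: l→v (+10), pos 4: l→q (+5) — repeating every 3. A repeating key of period 3 is used — shifts +10, +5, +3 over and over.
Decoding bjpssg: b−10=r, j−5=e, p−3=m, s−10=i, s−5=n, g−3=d.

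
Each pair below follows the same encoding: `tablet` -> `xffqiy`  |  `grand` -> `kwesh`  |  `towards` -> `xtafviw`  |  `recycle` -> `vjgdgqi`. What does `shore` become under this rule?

wmswi

A repeating key of period 2 is used — shifts +4, +5 over and over.
For shore: s+4=w, h+5=m, o+4=s, r+5=w, e+4=i.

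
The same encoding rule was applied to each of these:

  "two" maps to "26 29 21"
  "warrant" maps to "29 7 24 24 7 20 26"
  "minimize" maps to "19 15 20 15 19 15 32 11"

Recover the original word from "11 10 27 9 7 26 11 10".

t is letter #20 and maps to 26: an offset of 6. The number is (letter's place in the alphabet, a=1) + 6.
Reversing it on 11 10 27 9 7 26 11 10: 11→(11−6)÷1=5=e, 10→(10−6)÷1=4=d, 27→(27−6)÷1=21=u, 9→(9−6)÷1=3=c, 7→(7−6)÷1=1=a, 26→(26−6)÷1=20=t, 11→(11−6)÷1=5=e, 10→(10−6)÷1=4=d.

educated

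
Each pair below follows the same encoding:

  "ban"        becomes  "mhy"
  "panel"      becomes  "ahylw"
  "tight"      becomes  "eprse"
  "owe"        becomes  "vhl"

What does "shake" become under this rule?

The shift depends on letter class: consonant b→m is +11, but vowel a→h is +7. The rule splits by letter class: vowels +7, consonants +11.
On shake: s(cons)+11=d, h(cons)+11=s, a(vowel)+7=h, k(cons)+11=v, e(vowel)+7=l.

dshvl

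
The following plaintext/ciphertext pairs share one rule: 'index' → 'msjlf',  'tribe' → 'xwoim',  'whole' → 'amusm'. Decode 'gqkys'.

clerk

In index: i→m is +4, n→s is +5, d→j is +6, e→l is +7 — the shift increases by 1 each position. The shift increases by 1 at each position, starting from +4: 4, 5, 6, ….
Undoing it on gqkys: g−4=c, q−5=l, k−6=e, y−7=r, s−8=k.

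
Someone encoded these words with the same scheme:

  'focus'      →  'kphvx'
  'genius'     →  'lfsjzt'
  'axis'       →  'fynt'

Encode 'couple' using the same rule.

hpzqqf

Shifts by position in focus: pos 0: f→k (+5), pos 1: o→p (+1), pos 2: c→h (+5), pos 3: u→v (+1) — repeating every 2. It's a Vigenère-style cipher with numeric key [5,1]: position i shifts by key[i mod 2].
Applying it to couple: c+5=h, o+1=p, u+5=z, p+1=q, l+5=q, e+1=f.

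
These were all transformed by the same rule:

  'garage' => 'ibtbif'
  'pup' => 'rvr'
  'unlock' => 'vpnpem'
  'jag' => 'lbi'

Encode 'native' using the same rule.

The shift depends on letter class: consonant g→i is +2, but vowel a→b is +1. Vowels shift forward by 1 and consonants shift forward by 2.
Applying it to native: n(cons)+2=p, a(vowel)+1=b, t(cons)+2=v, i(vowel)+1=j, v(cons)+2=x, e(vowel)+1=f.

pbvjxf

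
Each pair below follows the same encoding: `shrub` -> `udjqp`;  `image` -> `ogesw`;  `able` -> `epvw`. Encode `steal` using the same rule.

ufwev

This is an affine cipher: with a=0,…,z=25, each position x becomes (11x+4) mod 26.
Applying it to steal: s(18)→11·18+4≡20=u; t(19)→11·19+4≡5=f; e(4)→11·4+4≡22=w; a(0)→11·0+4≡4=e; l(11)→11·11+4≡21=v (all mod 26).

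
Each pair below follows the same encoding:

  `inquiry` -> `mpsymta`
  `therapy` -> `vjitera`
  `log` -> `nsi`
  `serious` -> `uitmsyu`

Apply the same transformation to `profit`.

rtshmv

The rule splits by letter class: vowels +4, consonants +2.
On profit: p(cons)+2=r, r(cons)+2=t, o(vowel)+4=s, f(cons)+2=h, i(vowel)+4=m, t(cons)+2=v.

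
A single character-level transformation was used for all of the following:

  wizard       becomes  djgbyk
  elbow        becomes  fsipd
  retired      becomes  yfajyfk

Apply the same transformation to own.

pdu

The shift depends on letter class: consonant w→d is +7, but vowel i→j is +1. Two shifts are in play — +1 for a/e/i/o/u, +7 for every other letter.
Applying it to own: o(vowel)+1=p, w(cons)+7=d, n(cons)+7=u.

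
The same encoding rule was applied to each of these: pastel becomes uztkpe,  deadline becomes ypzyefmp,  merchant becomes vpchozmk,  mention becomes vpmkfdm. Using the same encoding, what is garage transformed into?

xzczxp

p(15)→u(20) and a(0)→z(25) fit y≡17x+25 (mod 26); the inverse of 17 mod 26 is 23. This is an affine cipher: with a=0,…,z=25, each position x becomes (17x+25) mod 26.
For garage: g(6)→17·6+25≡23=x; a(0)→17·0+25≡25=z; r(17)→17·17+25≡2=c; a(0)→17·0+25≡25=z; g(6)→17·6+25≡23=x; e(4)→17·4+25≡15=p (all mod 26).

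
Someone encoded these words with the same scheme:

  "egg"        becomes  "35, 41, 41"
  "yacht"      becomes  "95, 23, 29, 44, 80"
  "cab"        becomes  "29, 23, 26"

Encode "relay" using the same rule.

74, 35, 56, 23, 95

e(#5)→35 and g(#7)→41: differences scale by 3, so n = 3·pos + 20. With a=1..z=26, the number is 3·pos + 20.
Applying it to relay: r=18→74, e=5→35, l=12→56, a=1→23, y=25→95.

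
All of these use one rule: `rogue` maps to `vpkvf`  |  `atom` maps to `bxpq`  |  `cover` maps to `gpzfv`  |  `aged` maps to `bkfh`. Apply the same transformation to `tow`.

The rule splits by letter class: vowels +1, consonants +4.
On tow: t(cons)+4=x, o(vowel)+1=p, w(cons)+4=a.

xpa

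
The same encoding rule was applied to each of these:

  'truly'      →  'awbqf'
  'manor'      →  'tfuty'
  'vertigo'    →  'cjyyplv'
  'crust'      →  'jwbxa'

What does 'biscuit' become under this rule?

inzhbna

It's a Vigenère-style cipher with numeric key [7,5]: position i shifts by key[i mod 2].
Applying it to biscuit: b+7=i, i+5=n, s+7=z, c+5=h, u+7=b, i+5=n, t+7=a.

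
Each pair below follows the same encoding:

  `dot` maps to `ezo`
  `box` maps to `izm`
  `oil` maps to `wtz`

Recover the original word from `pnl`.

The word is reversed, then every letter is shifted forward by 11.
Decoding pnl: shift back: p−11=e, n−11=c, l−11=a → eca; then reverse → ace.

ace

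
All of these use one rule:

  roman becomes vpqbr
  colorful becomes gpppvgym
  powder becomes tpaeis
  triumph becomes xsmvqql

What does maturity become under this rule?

qbxvvjxz

Shifts by position in roman: pos 0: r→v (+4), pos 1: o→p (+1), pos 2: m→q (+4), pos 3: a→b (+1) — repeating every 2. A repeating key of period 2 is used — shifts +4, +1 over and over.
On maturity: m+4=q, a+1=b, t+4=x, u+1=v, r+4=v, i+1=j, t+4=x, y+1=z.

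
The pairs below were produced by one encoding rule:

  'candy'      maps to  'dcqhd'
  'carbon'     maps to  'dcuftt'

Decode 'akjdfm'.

zigzag

In candy: c→d is +1, a→c is +2, n→q is +3, d→h is +4 — the shift increases by 1 each position. Each letter shifts forward by (position + 1), i.e. 1, 2, 3, … — the shift grows by one for each successive letter.
Undoing it on akjdfm: a−1=z, k−2=i, j−3=g, d−4=z, f−5=a, m−6=g.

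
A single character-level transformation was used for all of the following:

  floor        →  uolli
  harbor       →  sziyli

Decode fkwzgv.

update

Each pair mirrors across the alphabet (f↔u, l↔o, o↔l): positions sum to 25. Letters are reflected about the middle of the alphabet (position → 25−position): Atbash.
Decoding fkwzgv: f↔u, k↔p, w↔d, z↔a, g↔t, v↔e.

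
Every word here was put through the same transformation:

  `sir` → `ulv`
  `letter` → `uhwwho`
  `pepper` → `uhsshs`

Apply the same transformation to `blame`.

The output letters match the input read backwards, each shifted +3: sir reversed is ris. Two steps: reverse the string, then apply a Caesar shift of +3.
Applying it to blame: reverse → emalb; then shift: e+3=h, m+3=p, a+3=d, l+3=o, b+3=e.

hpdoe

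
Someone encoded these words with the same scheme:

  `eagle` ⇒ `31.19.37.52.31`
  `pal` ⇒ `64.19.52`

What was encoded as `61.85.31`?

owe

The formula is n = 3×(alphabet index, a=1) + 16.
Decoding 61.85.31: 61→(61−16)÷3=15=o, 85→(85−16)÷3=23=w, 31→(31−16)÷3=5=e.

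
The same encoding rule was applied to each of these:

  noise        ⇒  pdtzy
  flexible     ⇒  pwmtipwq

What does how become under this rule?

hzs

The output letters match the input read backwards, each shifted +11: noise reversed is esion. Read the word backwards and shift each letter +11.
Applying it to how: reverse → woh; then shift: w+11=h, o+11=z, h+11=s.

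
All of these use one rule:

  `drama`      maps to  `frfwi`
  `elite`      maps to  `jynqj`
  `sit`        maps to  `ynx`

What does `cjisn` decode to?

index

Two steps: reverse the string, then apply a Caesar shift of +5.
Undoing it on cjisn: shift back: c−5=x, j−5=e, i−5=d, s−5=n, n−5=i → xedni; then reverse → index.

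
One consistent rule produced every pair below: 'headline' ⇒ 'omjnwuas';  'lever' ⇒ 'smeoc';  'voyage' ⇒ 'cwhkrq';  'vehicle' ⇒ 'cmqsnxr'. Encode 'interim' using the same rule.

In headline: h→o is +7, e→m is +8, a→j is +9, d→n is +10 — the shift increases by 1 each position. The shift increases by 1 at each position, starting from +7: 7, 8, 9, ….
For interim: i+7=p, n+8=v, t+9=c, e+10=o, r+11=c, i+12=u, m+13=z.

pvcocuz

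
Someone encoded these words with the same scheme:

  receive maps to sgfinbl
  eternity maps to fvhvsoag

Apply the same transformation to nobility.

In receive: r→s is +1, e→g is +2, c→f is +3, e→i is +4 — the shift increases by 1 each position. Letter i (0-indexed) is shifted by i+1, so successive shifts are 1, 2, 3, ….
For nobility: n+1=o, o+2=q, b+3=e, i+4=m, l+5=q, i+6=o, t+7=a, y+8=g.

oqemqoag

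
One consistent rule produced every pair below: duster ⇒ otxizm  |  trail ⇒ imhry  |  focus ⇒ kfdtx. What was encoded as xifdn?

d(3)→o(14) and u(20)→t(19) fit y≡11x+7 (mod 26); the inverse of 11 mod 26 is 19. Each letter's alphabet position (a=0..z=25) is mapped through 11·x+7 mod 26 — an affine cipher.
Undoing it on xifdn: x(23)→19·(23−7)≡18=s; i(8)→19·(8−7)≡19=t; f(5)→19·(5−7)≡14=o; d(3)→19·(3−7)≡2=c; n(13)→19·(13−7)≡10=k (all mod 26).

stock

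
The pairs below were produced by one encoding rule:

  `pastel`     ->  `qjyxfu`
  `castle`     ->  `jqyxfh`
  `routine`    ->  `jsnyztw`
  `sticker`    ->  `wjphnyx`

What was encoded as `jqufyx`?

staple

The word is reversed, then every letter is shifted forward by 5.
Undoing it on jqufyx: shift back: j−5=e, q−5=l, u−5=p, f−5=a, y−5=t, x−5=s → elpats; then reverse → staple.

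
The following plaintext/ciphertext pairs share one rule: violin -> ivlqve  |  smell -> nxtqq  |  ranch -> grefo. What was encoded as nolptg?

v(21)→i(8) and i(8)→v(21) fit y≡7x+17 (mod 26); the inverse of 7 mod 26 is 15. Treating letters as 0–25, the rule is x ↦ 7x + 17 (mod 26).
Reversing it on nolptg: n(13)→15·(13−17)≡18=s; o(14)→15·(14−17)≡7=h; l(11)→15·(11−17)≡14=o; p(15)→15·(15−17)≡22=w; t(19)→15·(19−17)≡4=e; g(6)→15·(6−17)≡17=r (all mod 26).

shower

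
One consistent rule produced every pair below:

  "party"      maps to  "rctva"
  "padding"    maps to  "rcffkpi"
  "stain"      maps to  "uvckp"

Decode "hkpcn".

final

Compare letters: p→r is +2, a→c is +2, r→t is +2 — a constant shift. Each letter is shifted forward by 2 in the alphabet (a Caesar shift of +2).
Reversing it on hkpcn: h−2=f, k−2=i, p−2=n, c−2=a, n−2=l.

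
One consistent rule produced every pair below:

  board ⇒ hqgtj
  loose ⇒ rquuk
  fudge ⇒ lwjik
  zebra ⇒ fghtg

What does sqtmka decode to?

monkey

Shifts by position in board: pos 0: b→h (+6), pos 1: o→q (+2), pos 2: a→g (+6), pos 3: r→t (+2) — repeating every 2. The shifts repeat in a cycle of length 2: positions 0,1,… shift by +6, +2, then the pattern repeats.
Reversing it on sqtmka: s−6=m, q−2=o, t−6=n, m−2=k, k−6=e, a−2=y.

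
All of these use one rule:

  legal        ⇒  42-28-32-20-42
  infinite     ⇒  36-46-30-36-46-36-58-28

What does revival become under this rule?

54-28-62-36-62-20-42

l(#12)→42 and e(#5)→28: differences scale by 2, so n = 2·pos + 18. With a=1..z=26, the number is 2·pos + 18.
For revival: r=18→54, e=5→28, v=22→62, i=9→36, v=22→62, a=1→20, l=12→42.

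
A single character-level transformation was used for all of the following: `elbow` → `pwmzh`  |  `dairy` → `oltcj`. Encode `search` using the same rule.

dplcns

Compare letters: e→p is +11, l→w is +11, b→m is +11 — a constant shift. Every letter moves 11 places later in the alphabet, wrapping around z→a.
On search: s+11=d, e+11=p, a+11=l, r+11=c, c+11=n, h+11=s.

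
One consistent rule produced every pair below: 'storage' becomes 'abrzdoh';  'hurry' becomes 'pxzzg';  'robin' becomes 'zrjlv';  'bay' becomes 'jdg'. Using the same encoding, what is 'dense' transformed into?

lhvah

The shift depends on letter class: consonant s→a is +8, but vowel o→r is +3. Vowels shift forward by 3 and consonants shift forward by 8.
On dense: d(cons)+8=l, e(vowel)+3=h, n(cons)+8=v, s(cons)+8=a, e(vowel)+3=h.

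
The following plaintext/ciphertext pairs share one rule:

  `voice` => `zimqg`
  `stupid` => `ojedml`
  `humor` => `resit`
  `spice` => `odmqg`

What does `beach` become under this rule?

vgaqr

v(21)→z(25) and o(14)→i(8) fit y≡21x+0 (mod 26); the inverse of 21 mod 26 is 5. This is an affine cipher: with a=0,…,z=25, each position x becomes (21x+0) mod 26.
On beach: b(1)→21·1+0≡21=v; e(4)→21·4+0≡6=g; a(0)→21·0+0≡0=a; c(2)→21·2+0≡16=q; h(7)→21·7+0≡17=r (all mod 26).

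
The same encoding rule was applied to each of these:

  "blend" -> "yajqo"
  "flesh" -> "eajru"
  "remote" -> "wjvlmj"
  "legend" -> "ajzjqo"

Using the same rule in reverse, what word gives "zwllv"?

Treating letters as 0–25, the rule is x ↦ 21x + 3 (mod 26).
Reversing it on zwllv: z(25)→5·(25−3)≡6=g; w(22)→5·(22−3)≡17=r; l(11)→5·(11−3)≡14=o; l(11)→5·(11−3)≡14=o; v(21)→5·(21−3)≡12=m (all mod 26).

groom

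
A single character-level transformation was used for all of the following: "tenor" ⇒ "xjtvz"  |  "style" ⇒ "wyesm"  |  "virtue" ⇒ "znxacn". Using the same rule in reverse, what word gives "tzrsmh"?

pulley

In tenor: t→x is +4, e→j is +5, n→t is +6, o→v is +7 — the shift increases by 1 each position. Each letter shifts forward by (position + 4), i.e. 4, 5, 6, … — the shift grows by one for each successive letter.
Reversing it on tzrsmh: t−4=p, z−5=u, r−6=l, s−7=l, m−8=e, h−9=y.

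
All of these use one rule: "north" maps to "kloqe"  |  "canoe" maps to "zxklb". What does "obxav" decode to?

Compare letters: n→k is +23, o→l is +23, r→o is +23 — a constant shift. Every letter moves 23 places later in the alphabet, wrapping around z→a.
Decoding obxav: o−23=r, b−23=e, x−23=a, a−23=d, v−23=y.

ready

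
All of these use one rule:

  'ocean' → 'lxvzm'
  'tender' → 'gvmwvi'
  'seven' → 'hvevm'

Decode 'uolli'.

floor

Each pair mirrors across the alphabet (o↔l, c↔x, e↔v): positions sum to 25. This is the alphabet-reversal cipher (Atbash): a becomes z, b becomes y, etc.
Reversing it on uolli: u↔f, o↔l, l↔o, l↔o, i↔r.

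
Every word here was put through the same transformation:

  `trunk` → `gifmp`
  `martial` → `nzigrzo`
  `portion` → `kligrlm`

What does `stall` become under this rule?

Each pair mirrors across the alphabet (t↔g, r↔i, u↔f): positions sum to 25. This is the alphabet-reversal cipher (Atbash): a becomes z, b becomes y, etc.
On stall: s↔h, t↔g, a↔z, l↔o, l↔o.

hgzoo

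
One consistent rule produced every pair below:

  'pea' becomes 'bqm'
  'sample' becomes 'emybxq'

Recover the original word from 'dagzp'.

round

Compare letters: p→b is +12, e→q is +12, a→m is +12 — a constant shift. Every letter moves 12 places later in the alphabet, wrapping around z→a.
Undoing it on dagzp: d−12=r, a−12=o, g−12=u, z−12=n, p−12=d.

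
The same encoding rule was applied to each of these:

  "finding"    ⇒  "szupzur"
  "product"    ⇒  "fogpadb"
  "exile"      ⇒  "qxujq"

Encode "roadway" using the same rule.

kmipmad

The output letters match the input read backwards, each shifted +12: finding reversed is gnidnif. Two steps: reverse the string, then apply a Caesar shift of +12.
Applying it to roadway: reverse → yawdaor; then shift: y+12=k, a+12=m, w+12=i, d+12=p, a+12=m, o+12=a, r+12=d.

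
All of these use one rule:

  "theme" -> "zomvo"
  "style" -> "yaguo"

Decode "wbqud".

quilt

In theme: t→z is +6, h→o is +7, e→m is +8, m→v is +9 — the shift increases by 1 each position. Each letter shifts forward by (position + 6), i.e. 6, 7, 8, … — the shift grows by one for each successive letter.
Decoding wbqud: w−6=q, b−7=u, q−8=i, u−9=l, d−10=t.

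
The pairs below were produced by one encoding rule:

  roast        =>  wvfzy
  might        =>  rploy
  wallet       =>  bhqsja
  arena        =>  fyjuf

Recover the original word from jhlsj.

Shifts by position in roast: pos 0: r→w (+5), pos 1: o→v (+7), pos 2: a→f (+5), pos 3: s→z (+7) — repeating every 2. It's a Vigenère-style cipher with numeric key [5,7]: position i shifts by key[i mod 2].
Reversing it on jhlsj: j−5=e, h−7=a, l−5=g, s−7=l, j−5=e.

eagle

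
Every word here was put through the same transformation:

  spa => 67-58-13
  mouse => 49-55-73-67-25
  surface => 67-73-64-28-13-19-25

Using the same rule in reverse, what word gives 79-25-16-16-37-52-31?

webbing

The formula is n = 3×(alphabet index, a=1) + 10.
Reversing it on 79-25-16-16-37-52-31: 79→(79−10)÷3=23=w, 25→(25−10)÷3=5=e, 16→(16−10)÷3=2=b, 16→(16−10)÷3=2=b, 37→(37−10)÷3=9=i, 52→(52−10)÷3=14=n, 31→(31−10)÷3=7=g.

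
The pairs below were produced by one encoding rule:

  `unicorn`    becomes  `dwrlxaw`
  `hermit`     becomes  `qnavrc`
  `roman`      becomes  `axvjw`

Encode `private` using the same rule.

Compare letters: u→d is +9, n→w is +9, i→r is +9 — a constant shift. Each letter is shifted forward by 9 in the alphabet (a Caesar shift of +9).
On private: p+9=y, r+9=a, i+9=r, v+9=e, a+9=j, t+9=c, e+9=n.

yarejcn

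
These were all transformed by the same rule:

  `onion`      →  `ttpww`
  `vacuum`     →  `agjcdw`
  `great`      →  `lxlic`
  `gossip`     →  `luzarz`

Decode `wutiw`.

The shift increases by 1 at each position, starting from +5: 5, 6, 7, ….
Decoding wutiw: w−5=r, u−6=o, t−7=m, i−8=a, w−9=n.

roman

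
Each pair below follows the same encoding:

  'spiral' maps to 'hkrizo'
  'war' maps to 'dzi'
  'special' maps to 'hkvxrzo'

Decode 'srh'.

Each pair mirrors across the alphabet (s↔h, p↔k, i↔r): positions sum to 25. Letters are reflected about the middle of the alphabet (position → 25−position): Atbash.
Decoding srh: s↔h, r↔i, h↔s.

his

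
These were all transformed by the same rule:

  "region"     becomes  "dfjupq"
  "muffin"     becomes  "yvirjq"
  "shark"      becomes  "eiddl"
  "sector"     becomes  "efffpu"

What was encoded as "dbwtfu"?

Shifts by position in region: pos 0: r→d (+12), pos 1: e→f (+1), pos 2: g→j (+3), pos 3: i→u (+12), pos 4: o→p (+1), pos 5: n→q (+3) — repeating every 3. A repeating key of period 3 is used — shifts +12, +1, +3 over and over.
Undoing it on dbwtfu: d−12=r, b−1=a, w−3=t, t−12=h, f−1=e, u−3=r.

rather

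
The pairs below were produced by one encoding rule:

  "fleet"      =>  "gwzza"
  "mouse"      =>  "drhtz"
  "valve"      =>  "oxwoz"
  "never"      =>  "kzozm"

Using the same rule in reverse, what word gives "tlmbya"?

f(5)→g(6) and l(11)→w(22) fit y≡7x+23 (mod 26); the inverse of 7 mod 26 is 15. Treating letters as 0–25, the rule is x ↦ 7x + 23 (mod 26).
Reversing it on tlmbya: t(19)→15·(19−23)≡18=s; l(11)→15·(11−23)≡2=c; m(12)→15·(12−23)≡17=r; b(1)→15·(1−23)≡8=i; y(24)→15·(24−23)≡15=p; a(0)→15·(0−23)≡19=t (all mod 26).

script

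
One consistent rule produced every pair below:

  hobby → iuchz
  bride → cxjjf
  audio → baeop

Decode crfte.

blend

Shifts by position in hobby: pos 0: h→i (+1), pos 1: o→u (+6), pos 2: b→c (+1), pos 3: b→h (+6) — repeating every 2. A repeating key of period 2 is used — shifts +1, +6 over and over.
Undoing it on crfte: c−1=b, r−6=l, f−1=e, t−6=n, e−1=d.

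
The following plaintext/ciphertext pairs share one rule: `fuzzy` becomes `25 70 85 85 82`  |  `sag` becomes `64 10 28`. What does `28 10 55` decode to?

gap

With a=1..z=26, the number is 3·pos + 7.
Reversing it on 28 10 55: 28→(28−7)÷3=7=g, 10→(10−7)÷3=1=a, 55→(55−7)÷3=16=p.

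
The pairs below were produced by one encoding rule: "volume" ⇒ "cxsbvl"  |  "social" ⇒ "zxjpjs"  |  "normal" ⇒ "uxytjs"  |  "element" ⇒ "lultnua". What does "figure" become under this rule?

mrnbal

Shifts by position in volume: pos 0: v→c (+7), pos 1: o→x (+9), pos 2: l→s (+7), pos 3: u→b (+7), pos 4: m→v (+9), pos 5: e→l (+7) — repeating every 3. The shifts repeat in a cycle of length 3: positions 0,1,… shift by +7, +9, +7, then the pattern repeats.
For figure: f+7=m, i+9=r, g+7=n, u+7=b, r+9=a, e+7=l.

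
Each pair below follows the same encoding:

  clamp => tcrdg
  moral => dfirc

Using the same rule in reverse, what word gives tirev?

crane

Every letter moves 17 places later in the alphabet, wrapping around z→a.
Reversing it on tirev: t−17=c, i−17=r, r−17=a, e−17=n, v−17=e.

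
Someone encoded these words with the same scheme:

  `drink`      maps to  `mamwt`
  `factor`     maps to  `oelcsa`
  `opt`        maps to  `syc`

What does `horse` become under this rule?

qsabi

The shift depends on letter class: consonant d→m is +9, but vowel i→m is +4. The rule splits by letter class: vowels +4, consonants +9.
Applying it to horse: h(cons)+9=q, o(vowel)+4=s, r(cons)+9=a, s(cons)+9=b, e(vowel)+4=i.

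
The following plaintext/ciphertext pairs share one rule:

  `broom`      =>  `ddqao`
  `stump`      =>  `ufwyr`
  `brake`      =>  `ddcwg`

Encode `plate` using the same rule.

rxcfg

Shifts by position in broom: pos 0: b→d (+2), pos 1: r→d (+12), pos 2: o→q (+2), pos 3: o→a (+12) — repeating every 2. A repeating key of period 2 is used — shifts +2, +12 over and over.
On plate: p+2=r, l+12=x, a+2=c, t+12=f, e+2=g.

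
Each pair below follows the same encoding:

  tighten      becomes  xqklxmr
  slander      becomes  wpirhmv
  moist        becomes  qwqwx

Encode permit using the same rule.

tmvqqx

The rule splits by letter class: vowels +8, consonants +4.
On permit: p(cons)+4=t, e(vowel)+8=m, r(cons)+4=v, m(cons)+4=q, i(vowel)+8=q, t(cons)+4=x.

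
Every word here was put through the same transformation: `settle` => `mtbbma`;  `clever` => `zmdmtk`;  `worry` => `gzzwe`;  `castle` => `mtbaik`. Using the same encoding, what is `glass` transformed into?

aaito

The output letters match the input read backwards, each shifted +8: settle reversed is elttes. Read the word backwards and shift each letter +8.
On glass: reverse → ssalg; then shift: s+8=a, s+8=a, a+8=i, l+8=t, g+8=o.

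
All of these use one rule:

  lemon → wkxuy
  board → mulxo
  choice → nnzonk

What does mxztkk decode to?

Shifts by position in lemon: pos 0: l→w (+11), pos 1: e→k (+6), pos 2: m→x (+11), pos 3: o→u (+6) — repeating every 2. It's a Vigenère-style cipher with numeric key [11,6]: position i shifts by key[i mod 2].
Decoding mxztkk: m−11=b, x−6=r, z−11=o, t−6=n, k−11=z, k−6=e.

bronze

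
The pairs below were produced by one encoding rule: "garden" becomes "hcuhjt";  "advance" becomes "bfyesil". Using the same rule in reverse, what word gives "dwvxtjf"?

custody

In garden: g→h is +1, a→c is +2, r→u is +3, d→h is +4 — the shift increases by 1 each position. The shift increases by 1 at each position, starting from +1: 1, 2, 3, ….
Undoing it on dwvxtjf: d−1=c, w−2=u, v−3=s, x−4=t, t−5=o, j−6=d, f−7=y.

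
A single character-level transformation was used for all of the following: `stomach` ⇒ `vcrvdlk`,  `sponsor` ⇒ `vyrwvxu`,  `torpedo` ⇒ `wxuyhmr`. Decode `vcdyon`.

staple

It's a Vigenère-style cipher with numeric key [3,9]: position i shifts by key[i mod 2].
Undoing it on vcdyon: v−3=s, c−9=t, d−3=a, y−9=p, o−3=l, n−9=e.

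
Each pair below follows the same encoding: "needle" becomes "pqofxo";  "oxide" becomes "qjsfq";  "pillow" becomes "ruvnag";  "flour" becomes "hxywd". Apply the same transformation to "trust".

vdeuf

It's a Vigenère-style cipher with numeric key [2,12,10]: position i shifts by key[i mod 3].
On trust: t+2=v, r+12=d, u+10=e, s+2=u, t+12=f.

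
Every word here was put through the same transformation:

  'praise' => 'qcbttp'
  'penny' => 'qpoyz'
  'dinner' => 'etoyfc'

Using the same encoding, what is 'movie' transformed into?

nzwtf

A repeating key of period 2 is used — shifts +1, +11 over and over.
On movie: m+1=n, o+11=z, v+1=w, i+11=t, e+1=f.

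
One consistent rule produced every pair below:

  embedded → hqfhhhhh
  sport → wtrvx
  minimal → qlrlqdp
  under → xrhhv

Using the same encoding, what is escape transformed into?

The shift depends on letter class: consonant m→q is +4, but vowel e→h is +3. Vowels shift forward by 3 and consonants shift forward by 4.
For escape: e(vowel)+3=h, s(cons)+4=w, c(cons)+4=g, a(vowel)+3=d, p(cons)+4=t, e(vowel)+3=h.

hwgdth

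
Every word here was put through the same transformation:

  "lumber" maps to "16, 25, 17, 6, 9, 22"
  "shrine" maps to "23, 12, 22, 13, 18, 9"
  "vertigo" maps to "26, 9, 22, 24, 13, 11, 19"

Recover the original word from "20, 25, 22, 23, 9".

Each letter is replaced by its alphabet position (a=1..z=26) + 4.
Reversing it on 20, 25, 22, 23, 9: 20→(20−4)÷1=16=p, 25→(25−4)÷1=21=u, 22→(22−4)÷1=18=r, 23→(23−4)÷1=19=s, 9→(9−4)÷1=5=e.

purse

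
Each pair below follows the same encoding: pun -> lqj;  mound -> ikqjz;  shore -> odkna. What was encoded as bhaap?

Compare letters: p→l is +22, u→q is +22, n→j is +22 — a constant shift. This is a Caesar cipher with shift 22.
Undoing it on bhaap: b−22=f, h−22=l, a−22=e, a−22=e, p−22=t.

fleet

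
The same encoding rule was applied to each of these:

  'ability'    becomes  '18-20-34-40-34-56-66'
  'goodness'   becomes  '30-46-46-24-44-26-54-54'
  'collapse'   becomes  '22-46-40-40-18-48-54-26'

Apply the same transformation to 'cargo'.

22-18-52-30-46

a(#1)→18 and b(#2)→20: differences scale by 2, so n = 2·pos + 16. The formula is n = 2×(alphabet index, a=1) + 16.
Applying it to cargo: c=3→22, a=1→18, r=18→52, g=7→30, o=15→46.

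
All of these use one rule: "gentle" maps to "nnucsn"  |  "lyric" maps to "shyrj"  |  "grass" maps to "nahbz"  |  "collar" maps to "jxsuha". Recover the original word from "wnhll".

Shifts by position in gentle: pos 0: g→n (+7), pos 1: e→n (+9), pos 2: n→u (+7), pos 3: t→c (+9) — repeating every 2. The shifts repeat in a cycle of length 2: positions 0,1,… shift by +7, +9, then the pattern repeats.
Decoding wnhll: w−7=p, n−9=e, h−7=a, l−9=c, l−7=e.

peace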